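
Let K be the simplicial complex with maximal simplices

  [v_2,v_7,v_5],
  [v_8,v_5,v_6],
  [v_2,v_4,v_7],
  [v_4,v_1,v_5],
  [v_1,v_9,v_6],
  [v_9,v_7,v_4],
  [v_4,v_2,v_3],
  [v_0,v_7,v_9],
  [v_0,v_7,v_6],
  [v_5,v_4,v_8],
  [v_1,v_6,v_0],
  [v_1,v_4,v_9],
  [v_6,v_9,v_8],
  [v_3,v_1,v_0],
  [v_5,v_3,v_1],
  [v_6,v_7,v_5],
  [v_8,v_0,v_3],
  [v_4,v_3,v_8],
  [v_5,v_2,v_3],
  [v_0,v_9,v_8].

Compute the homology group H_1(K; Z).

H_1 = Z ⊕ Z/2.

Order the vertices as v_0 < v_1 < v_2 < v_3 < v_4 < v_5 < v_6 < v_7 < v_8 < v_9. Listing each simplex with vertices in this order, K has dimension 2 with simplices:

  0-simplices (10): [v_0], [v_1], [v_2], [v_3], [v_4], [v_5], [v_6], [v_7], [v_8], [v_9]
  1-simplices (30): (30 of them)
  2-simplices (20): (20 of them)

so the chain groups are C_0 ≅ Z^10, C_1 ≅ Z^30, C_2 ≅ Z^20.

∂_1: C_1 → C_0 sends each edge [p,q] (with p < q) to q − p. For instance
  ∂[v_0,v_1] = [v_1] − [v_0].
The 10×30 boundary matrix has rank 9 and Smith normal form diag(1,1,1,1,1,1,1,1,1).

Boundary ∂_2: C_2 → C_1 maps a triangle to the signed sum of its edges. For instance
  ∂[v_6,v_8,v_9] = [v_8,v_9] − [v_6,v_9] + [v_6,v_8],
  ∂[v_2,v_3,v_4] = [v_3,v_4] − [v_2,v_4] + [v_2,v_3].
The resulting 30×20 matrix has rank 20, and its Smith normal form has invariant factors (1,1,1,1,1,1,1,1,1,1,1,1,1,1,1,1,1,1,1,2).

Reading off H_k = ker ∂_k / im ∂_{k+1}:

  H_1: rank ker ∂_1 − rank ∂_2 = (30 − 9) − 20 = 1, and ∂_2 has invariant factor 2 > 1, so H_1 = Z ⊕ Z/2.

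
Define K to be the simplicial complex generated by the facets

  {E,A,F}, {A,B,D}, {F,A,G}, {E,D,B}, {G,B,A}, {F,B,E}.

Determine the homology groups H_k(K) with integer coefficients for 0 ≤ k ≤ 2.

H_0 ≅ Z,  H_1 ≅ Z,  H_2 = 0.

K has 6 vertices, 12 edges, 6 triangles.
rank ∂_0 = 0, rank ∂_1 = 5 ⇒ b_0 = 6 − 0 − 5 = 1; all invariant factors of ∂_1 are 1 so no torsion. So H_0 ≅ Z.
rank ∂_1 = 5, rank ∂_2 = 6 ⇒ b_1 = 12 − 5 − 6 = 1; all invariant factors of ∂_2 are 1 so no torsion. So H_1 ≅ Z.
rank ∂_2 = 6, rank ∂_3 = 0 ⇒ b_2 = 6 − 6 − 0 = 0. So H_2 ≅ 0.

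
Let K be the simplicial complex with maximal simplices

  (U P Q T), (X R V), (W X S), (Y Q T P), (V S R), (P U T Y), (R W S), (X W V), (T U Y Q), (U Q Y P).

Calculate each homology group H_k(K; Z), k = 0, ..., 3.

H_0 ≅ Z^2,  H_1 ≅ Z,  H_2 = 0,  H_3 ≅ Z.

Fix the vertex order P < Q < R < S < T < U < V < W < X < Y and write every simplex with vertices in increasing order. Then dim K = 3 and the simplices of K are:

  0-simplices (10): P, Q, R, S, T, U, V, W, X, Y
  1-simplices (20): PQ, PT, PU, PY, QT, QU, QY, RS, RV, RW, RX, SV, SW, SX, TU, TY, UY, VW, VX, WX
  2-simplices (15): PQT, PQU, PQY, PTU, PTY, PUY, QTU, QTY, QUY, RSV, RSW, RVX, SWX, TUY, VWX
  3-simplices (5): PQTU, PQTY, PQUY, PTUY, QTUY

Hence C_0 ≅ Z^10, C_1 ≅ Z^20, C_2 ≅ Z^15, C_3 ≅ Z^5.

The boundary map ∂_1: C_1 → C_0 maps an edge to its endpoints' difference, ∂[p,q] = q − p. For instance
  ∂PQ = Q − P.
The resulting 10×20 matrix has rank 8, and its Smith normal form has invariant factors (1,1,1,1,1,1,1,1).

Boundary ∂_2: C_2 → C_1 maps a triangle to the signed sum of its edges. For instance
  ∂PQU = QU − PU + PQ,
  ∂PTY = TY − PY + PT.
The resulting 20×15 matrix has rank 11, and its Smith normal form has invariant factors (1,1,1,1,1,1,1,1,1,1,1).

Boundary ∂_3: C_3 → C_2 sends each 3-simplex σ to the alternating sum Σ_i (−1)^i (σ with its i-th vertex removed). For instance
  ∂PQTU = QTU − PTU + PQU − PQT,
  ∂PTUY = TUY − PUY + PTY − PTU.
This gives a 15×5 integer matrix of rank 4; reducing to Smith normal form yields diagonal entries (1,1,1,1).

Computing H_k = (kernel of ∂_k) / (image of ∂_{k+1}):

  H_0: rank C_0 − rank ∂_1 = 10 − 8 = 2, and the invariant factors of ∂_1 are all 1, so H_0 ≅ Z^2.
  H_1: rank ker ∂_1 − rank ∂_2 = (20 − 8) − 11 = 1, and the invariant factors of ∂_2 are all 1, so H_1 ≅ Z.
  H_2: rank ker ∂_2 − rank ∂_3 = (15 − 11) − 4 = 0, and the invariant factors of ∂_3 are all 1, so H_2 ≅ 0.
  H_3: rank ker ∂_3 − rank ∂_4 = (5 − 4) − 0 = 1, and there is no ∂_4, so H_3 ≅ Z.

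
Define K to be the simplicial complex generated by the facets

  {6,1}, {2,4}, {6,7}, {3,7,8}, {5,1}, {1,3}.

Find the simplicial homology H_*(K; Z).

H_0 ≅ Z^2,  H_1 ≅ Z,  H_2 = 0.

Fix the vertex order 1 < 2 < 3 < 4 < 5 < 6 < 7 < 8 and write every simplex with vertices in increasing order. Then dim K = 2 and the simplices of K are:

  0-simplices (8): [1], [2], [3], [4], [5], [6], [7], [8]
  1-simplices (8): [1,3], [1,5], [1,6], [2,4], [3,7], [3,8], [6,7], [7,8]
  2-simplices (1): [3,7,8]

so the chain groups are C_0 ≅ Z^8, C_1 ≅ Z^8, C_2 ≅ Z^1.

The boundary map ∂_1: C_1 → C_0 is given by ∂[p,q] = [q] − [p]. For instance
  ∂[2,4] = [4] − [2].
This gives a 8×8 integer matrix of rank 6; reducing to Smith normal form yields diagonal entries (1,1,1,1,1,1).

∂_2: C_2 → C_1 sends each 2-simplex [p,q,r] to [q,r] − [p,r] + [p,q]. For instance
  ∂[3,7,8] = [7,8] − [3,8] + [3,7].
The 8×1 boundary matrix has rank 1 and Smith normal form diag(1).

Now H_k = ker ∂_k / im ∂_{k+1}, so:

  H_0: rank C_0 − rank ∂_1 = 8 − 6 = 2, and the invariant factors of ∂_1 are all 1, so H_0 = Z^2.
  H_1: rank ker ∂_1 − rank ∂_2 = (8 − 6) − 1 = 1, and the invariant factors of ∂_2 are all 1, so H_1 = Z.
  H_2: rank ker ∂_2 − rank ∂_3 = (1 − 1) − 0 = 0, and there is no ∂_3, so H_2 = 0.

As a check, the Euler characteristic is 8 − 8 + 1 = 1, which agrees with 2 − 1 + 0 = 1.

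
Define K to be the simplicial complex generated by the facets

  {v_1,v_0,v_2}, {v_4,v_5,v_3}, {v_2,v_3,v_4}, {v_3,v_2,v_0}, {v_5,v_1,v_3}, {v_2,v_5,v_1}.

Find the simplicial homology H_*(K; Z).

H_0 ≅ Z,  H_1 ≅ Z,  H_2 = 0.

Order the vertices as v_0 < v_1 < v_2 < v_3 < v_4 < v_5. Listing each simplex with vertices in this order, K has dimension 2 with simplices:

  0-simplices (6): [v_0], [v_1], [v_2], [v_3], [v_4], [v_5]
  1-simplices (12): [v_0,v_1], [v_0,v_2], [v_0,v_3], [v_1,v_2], [v_1,v_3], [v_1,v_5], [v_2,v_3], [v_2,v_4], [v_2,v_5], [v_3,v_4], [v_3,v_5], [v_4,v_5]
  2-simplices (6): [v_0,v_1,v_2], [v_0,v_2,v_3], [v_1,v_2,v_5], [v_1,v_3,v_5], [v_2,v_3,v_4], [v_3,v_4,v_5]

so the chain groups are C_0 ≅ Z^6, C_1 ≅ Z^12, C_2 ≅ Z^6.

The boundary map ∂_1: C_1 → C_0 sends each edge [p,q] (with p < q) to q − p. For instance
  ∂[v_0,v_1] = [v_1] − [v_0].
The resulting 6×12 matrix has rank 5, and its Smith normal form has invariant factors (1,1,1,1,1).

Boundary ∂_2: C_2 → C_1 maps a triangle to the signed sum of its edges. For instance
  ∂[v_0,v_1,v_2] = [v_1,v_2] − [v_0,v_2] + [v_0,v_1],
  ∂[v_0,v_2,v_3] = [v_2,v_3] − [v_0,v_3] + [v_0,v_2].
As a 12×6 matrix over Z this has rank 6, with invariant factors (1,1,1,1,1,1).

Now H_k = ker ∂_k / im ∂_{k+1}, so:

  H_0: rank C_0 − rank ∂_1 = 6 − 5 = 1, and the invariant factors of ∂_1 are all 1, so H_0 ≅ Z.
  H_1: rank ker ∂_1 − rank ∂_2 = (12 − 5) − 6 = 1, and the invariant factors of ∂_2 are all 1, so H_1 ≅ Z.
  H_2: rank ker ∂_2 − rank ∂_3 = (6 − 6) − 0 = 0, and there is no ∂_3, so H_2 ≅ 0.

As a check, the Euler characteristic is 6 − 12 + 6 = 0, which agrees with 1 − 1 + 0 = 0.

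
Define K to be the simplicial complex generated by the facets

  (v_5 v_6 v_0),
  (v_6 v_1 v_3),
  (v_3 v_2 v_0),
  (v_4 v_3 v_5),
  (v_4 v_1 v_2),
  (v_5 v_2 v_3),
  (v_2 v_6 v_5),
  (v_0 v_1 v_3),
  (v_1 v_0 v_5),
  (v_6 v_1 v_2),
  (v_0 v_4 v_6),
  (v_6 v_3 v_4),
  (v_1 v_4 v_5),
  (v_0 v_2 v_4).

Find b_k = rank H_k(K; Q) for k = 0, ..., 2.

Take the total order v_0 < v_1 < v_2 < v_3 < v_4 < v_5 < v_6 on the vertex set. Then K (dimension 2) consists of the simplices:

  0-simplices (7): [v_0], [v_1], [v_2], [v_3], [v_4], [v_5], [v_6]
  1-simplices (21): (21 of them)
  2-simplices (14): (14 of them)

so the chain groups are C_0 ≅ Z^7, C_1 ≅ Z^21, C_2 ≅ Z^14.

The boundary map ∂_1: C_1 → C_0 is given by ∂[p,q] = [q] − [p].
This gives a 7×21 integer matrix of rank 6; reducing to Smith normal form yields diagonal entries (1,1,1,1,1,1).

The boundary map ∂_2: C_2 → C_1 maps a triangle to the signed sum of its edges. For instance
  ∂[v_1,v_4,v_5] = [v_4,v_5] − [v_1,v_5] + [v_1,v_4],
  ∂[v_2,v_3,v_5] = [v_3,v_5] − [v_2,v_5] + [v_2,v_3].
As a 21×14 matrix over Z this has rank 13, with invariant factors (1,1,1,1,1,1,1,1,1,1,1,1,1).

From H_k ≅ ker(∂_k) / im(∂_{k+1}) we obtain:

  H_0: rank C_0 − rank ∂_1 = 7 − 6 = 1, and the invariant factors of ∂_1 are all 1, so H_0 = Z.
  H_1: rank ker ∂_1 − rank ∂_2 = (21 − 6) − 13 = 2, and the invariant factors of ∂_2 are all 1, so H_1 = Z^2.
  H_2: rank ker ∂_2 − rank ∂_3 = (14 − 13) − 0 = 1, and there is no ∂_3, so H_2 = Z.

Hence the Betti numbers are b_0 = 1, b_1 = 2, b_2 = 1.

b_0 = 1, b_1 = 2, b_2 = 1.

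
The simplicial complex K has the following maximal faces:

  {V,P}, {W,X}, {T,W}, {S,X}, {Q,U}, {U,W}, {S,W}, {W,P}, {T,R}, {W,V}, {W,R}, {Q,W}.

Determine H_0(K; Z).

We work with the vertex ordering P < Q < R < S < T < U < V < W < X. The simplices of K, each written with vertices in increasing order, are:

  0-simplices (9): P, Q, R, S, T, U, V, W, X
  1-simplices (12): PV, PW, QU, QW, RT, RW, SW, SX, TW, UW, VW, WX

giving chain groups C_0 ≅ Z^9, C_1 ≅ Z^12.

∂_1: C_1 → C_0 sends each edge [p,q] (with p < q) to q − p. For instance
  ∂RW = W − R.
The 9×12 boundary matrix has rank 8 and Smith normal form diag(1,1,1,1,1,1,1,1).

From H_k ≅ ker(∂_k) / im(∂_{k+1}) we obtain:

  H_0: rank C_0 − rank ∂_1 = 9 − 8 = 1, and the invariant factors of ∂_1 are all 1, so H_0 = Z.

(K is a triangulation of a wedge of 4 circles.)

H_0 ≅ Z.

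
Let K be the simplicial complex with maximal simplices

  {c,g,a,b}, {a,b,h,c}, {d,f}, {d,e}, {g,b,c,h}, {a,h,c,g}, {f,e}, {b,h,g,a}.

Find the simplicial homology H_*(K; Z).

K has 8 vertices, 13 edges, 10 triangles, 5 3-simplices.
rank ∂_0 = 0, rank ∂_1 = 6 ⇒ b_0 = 8 − 0 − 6 = 2; all invariant factors of ∂_1 are 1 so no torsion. So H_0 ≅ Z^2.
rank ∂_1 = 6, rank ∂_2 = 6 ⇒ b_1 = 13 − 6 − 6 = 1; all invariant factors of ∂_2 are 1 so no torsion. So H_1 ≅ Z.
rank ∂_2 = 6, rank ∂_3 = 4 ⇒ b_2 = 10 − 6 − 4 = 0; all invariant factors of ∂_3 are 1 so no torsion. So H_2 ≅ 0.
rank ∂_3 = 4, rank ∂_4 = 0 ⇒ b_3 = 5 − 4 − 0 = 1. So H_3 ≅ Z.

H_0 = Z^2,  H_1 = Z,  H_2 = 0,  H_3 = Z.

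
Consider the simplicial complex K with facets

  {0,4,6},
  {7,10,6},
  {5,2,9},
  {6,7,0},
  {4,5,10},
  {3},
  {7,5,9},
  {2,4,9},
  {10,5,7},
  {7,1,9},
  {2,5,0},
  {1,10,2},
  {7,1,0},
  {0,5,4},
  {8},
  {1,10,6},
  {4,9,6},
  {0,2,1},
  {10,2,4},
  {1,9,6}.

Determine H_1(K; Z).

H_1 ≅ Z ⊕ Z/2Z.

Fix the vertex order 0 < 1 < 2 < 3 < 4 < 5 < 6 < 7 < 8 < 9 < 10 and write every simplex with vertices in increasing order. Then dim K = 2 and the simplices of K are:

  0-simplices (11): [0], [1], [2], [3], [4], [5], [6], [7], [8], [9], [10]
  1-simplices (27): (27 of them)
  2-simplices (18): (18 of them)

Hence C_0 ≅ Z^11, C_1 ≅ Z^27, C_2 ≅ Z^18.

∂_1: C_1 → C_0 is given by ∂[p,q] = [q] − [p].
This gives a 11×27 integer matrix of rank 8; reducing to Smith normal form yields diagonal entries (1,1,1,1,1,1,1,1).

∂_2: C_2 → C_1 maps a triangle to the signed sum of its edges. For instance
  ∂[4,5,10] = [5,10] − [4,10] + [4,5],
  ∂[0,4,5] = [4,5] − [0,5] + [0,4].
This gives a 27×18 integer matrix of rank 18; reducing to Smith normal form yields diagonal entries (1,1,1,1,1,1,1,1,1,1,1,1,1,1,1,1,1,2).

From H_k ≅ ker(∂_k) / im(∂_{k+1}) we obtain:

  H_1: rank ker ∂_1 − rank ∂_2 = (27 − 8) − 18 = 1, and ∂_2 has invariant factor 2 > 1, so H_1 = Z ⊕ Z/2Z.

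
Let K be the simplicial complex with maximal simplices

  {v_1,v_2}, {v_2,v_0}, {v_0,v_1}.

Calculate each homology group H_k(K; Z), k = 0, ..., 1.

H_0 = Z,  H_1 = Z.

K has 3 vertices, 3 edges.
rank ∂_0 = 0, rank ∂_1 = 2 ⇒ b_0 = 3 − 0 − 2 = 1; all invariant factors of ∂_1 are 1 so no torsion. So H_0 ≅ Z.
rank ∂_1 = 2, rank ∂_2 = 0 ⇒ b_1 = 3 − 2 − 0 = 1. So H_1 ≅ Z.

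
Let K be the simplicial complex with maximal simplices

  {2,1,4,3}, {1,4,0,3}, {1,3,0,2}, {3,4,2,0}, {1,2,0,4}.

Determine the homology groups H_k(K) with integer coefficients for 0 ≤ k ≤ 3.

H_0 ≅ Z,  H_1 = 0,  H_2 = 0,  H_3 ≅ Z.

Fix the vertex order 0 < 1 < 2 < 3 < 4 and write every simplex with vertices in increasing order. Then dim K = 3 and the simplices of K are:

  0-simplices (5): [0], [1], [2], [3], [4]
  1-simplices (10): [0,1], [0,2], [0,3], [0,4], [1,2], [1,3], [1,4], [2,3], [2,4], [3,4]
  2-simplices (10): [0,1,2], [0,1,3], [0,1,4], [0,2,3], [0,2,4], [0,3,4], [1,2,3], [1,2,4], [1,3,4], [2,3,4]
  3-simplices (5): [0,1,2,3], [0,1,2,4], [0,1,3,4], [0,2,3,4], [1,2,3,4]

Hence C_0 ≅ Z^5, C_1 ≅ Z^10, C_2 ≅ Z^10, C_3 ≅ Z^5.

∂_1: C_1 → C_0 sends each edge [p,q] (with p < q) to q − p.
The resulting 5×10 matrix has rank 4, and its Smith normal form has invariant factors (1,1,1,1).

∂_2: C_2 → C_1 sends each 2-simplex [p,q,r] to [q,r] − [p,r] + [p,q]. For instance
  ∂[0,3,4] = [3,4] − [0,4] + [0,3],
  ∂[0,1,4] = [1,4] − [0,4] + [0,1].
This gives a 10×10 integer matrix of rank 6; reducing to Smith normal form yields diagonal entries (1,1,1,1,1,1).

∂_3: C_3 → C_2 sends each 3-simplex σ to the alternating sum Σ_i (−1)^i (σ with its i-th vertex removed). For instance
  ∂[0,1,2,3] = [1,2,3] − [0,2,3] + [0,1,3] − [0,1,2],
  ∂[0,1,3,4] = [1,3,4] − [0,3,4] + [0,1,4] − [0,1,3].
As a 10×5 matrix over Z this has rank 4, with invariant factors (1,1,1,1).

From H_k ≅ ker(∂_k) / im(∂_{k+1}) we obtain:

  H_0: rank C_0 − rank ∂_1 = 5 − 4 = 1, and the invariant factors of ∂_1 are all 1, so H_0 ≅ Z.
  H_1: rank ker ∂_1 − rank ∂_2 = (10 − 4) − 6 = 0, and the invariant factors of ∂_2 are all 1, so H_1 ≅ 0.
  H_2: rank ker ∂_2 − rank ∂_3 = (10 − 6) − 4 = 0, and the invariant factors of ∂_3 are all 1, so H_2 ≅ 0.
  H_3: rank ker ∂_3 − rank ∂_4 = (5 − 4) − 0 = 1, and there is no ∂_4, so H_3 ≅ Z.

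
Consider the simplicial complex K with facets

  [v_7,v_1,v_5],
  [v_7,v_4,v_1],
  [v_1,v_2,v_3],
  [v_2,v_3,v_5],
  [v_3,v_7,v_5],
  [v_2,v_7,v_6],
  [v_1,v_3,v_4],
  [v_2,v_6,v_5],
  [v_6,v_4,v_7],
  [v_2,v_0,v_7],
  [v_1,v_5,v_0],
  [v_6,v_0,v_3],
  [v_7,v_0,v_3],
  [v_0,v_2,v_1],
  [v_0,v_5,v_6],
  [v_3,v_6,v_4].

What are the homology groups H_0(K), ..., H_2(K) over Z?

H_0 = Z,  H_1 = Z^2,  H_2 = Z.

We work with the vertex ordering v_0 < v_1 < v_2 < v_3 < v_4 < v_5 < v_6 < v_7. The simplices of K, each written with vertices in increasing order, are:

  0-simplices (8): [v_0], [v_1], [v_2], [v_3], [v_4], [v_5], [v_6], [v_7]
  1-simplices (24): (24 of them)
  2-simplices (16): (16 of them)

Hence C_0 ≅ Z^8, C_1 ≅ Z^24, C_2 ≅ Z^16.

∂_1: C_1 → C_0 maps an edge to its endpoints' difference, ∂[p,q] = q − p. For instance
  ∂[v_0,v_1] = [v_1] − [v_0].
The 8×24 boundary matrix has rank 7 and Smith normal form diag(1,1,1,1,1,1,1).

∂_2: C_2 → C_1 maps a triangle to the signed sum of its edges. For instance
  ∂[v_0,v_2,v_7] = [v_2,v_7] − [v_0,v_7] + [v_0,v_2],
  ∂[v_2,v_6,v_7] = [v_6,v_7] − [v_2,v_7] + [v_2,v_6].
The resulting 24×16 matrix has rank 15, and its Smith normal form has invariant factors (1,1,1,1,1,1,1,1,1,1,1,1,1,1,1).

Reading off H_k = ker ∂_k / im ∂_{k+1}:

  H_0: rank C_0 − rank ∂_1 = 8 − 7 = 1, and the invariant factors of ∂_1 are all 1, so H_0 = Z.
  H_1: rank ker ∂_1 − rank ∂_2 = (24 − 7) − 15 = 2, and the invariant factors of ∂_2 are all 1, so H_1 = Z^2.
  H_2: rank ker ∂_2 − rank ∂_3 = (16 − 15) − 0 = 1, and there is no ∂_3, so H_2 = Z.

As a check, the Euler characteristic is 8 − 24 + 16 = 0, which agrees with 1 − 2 + 1 = 0.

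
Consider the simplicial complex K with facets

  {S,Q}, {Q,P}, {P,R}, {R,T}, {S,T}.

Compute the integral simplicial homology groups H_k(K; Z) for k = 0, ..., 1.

Order the vertices as P < Q < R < S < T. Listing each simplex with vertices in this order, K has dimension 1 with simplices:

  0-simplices (5): P, Q, R, S, T
  1-simplices (5): PQ, PR, QS, RT, ST

giving chain groups C_0 ≅ Z^5, C_1 ≅ Z^5.

∂_1: C_1 → C_0 is given by ∂[p,q] = [q] − [p]. For instance
  ∂ST = T − S.
The 5×5 boundary matrix has rank 4 and Smith normal form diag(1,1,1,1).

Now H_k = ker ∂_k / im ∂_{k+1}, so:

  H_0: rank C_0 − rank ∂_1 = 5 − 4 = 1, and the invariant factors of ∂_1 are all 1, so H_0 ≅ Z.
  H_1: rank ker ∂_1 − rank ∂_2 = (5 − 4) − 0 = 1, and there is no ∂_2, so H_1 ≅ Z.

As a check, the Euler characteristic is 5 − 5 = 0, which agrees with 1 − 1 = 0.

H_0 = Z,  H_1 = Z.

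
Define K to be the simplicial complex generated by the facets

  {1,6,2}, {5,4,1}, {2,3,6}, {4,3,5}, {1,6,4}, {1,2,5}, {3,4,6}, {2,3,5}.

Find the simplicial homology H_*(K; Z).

Order the vertices as 1 < 2 < 3 < 4 < 5 < 6. Listing each simplex with vertices in this order, K has dimension 2 with simplices:

  0-simplices (6): [1], [2], [3], [4], [5], [6]
  1-simplices (12): [1,2], [1,4], [1,5], [1,6], [2,3], [2,5], [2,6], [3,4], [3,5], [3,6], [4,5], [4,6]
  2-simplices (8): [1,2,5], [1,2,6], [1,4,5], [1,4,6], [2,3,5], [2,3,6], [3,4,5], [3,4,6]

so the chain groups are C_0 ≅ Z^6, C_1 ≅ Z^12, C_2 ≅ Z^8.

Boundary ∂_1: C_1 → C_0 maps an edge to its endpoints' difference, ∂[p,q] = q − p. For instance
  ∂[1,5] = [5] − [1].
As a 6×12 matrix over Z this has rank 5, with invariant factors (1,1,1,1,1).

∂_2: C_2 → C_1 maps a triangle to the signed sum of its edges. For instance
  ∂[1,2,6] = [2,6] − [1,6] + [1,2],
  ∂[2,3,5] = [3,5] − [2,5] + [2,3].
The resulting 12×8 matrix has rank 7, and its Smith normal form has invariant factors (1,1,1,1,1,1,1).

From H_k ≅ ker(∂_k) / im(∂_{k+1}) we obtain:

  H_0: rank C_0 − rank ∂_1 = 6 − 5 = 1, and the invariant factors of ∂_1 are all 1, so H_0 ≅ Z.
  H_1: rank ker ∂_1 − rank ∂_2 = (12 − 5) − 7 = 0, and the invariant factors of ∂_2 are all 1, so H_1 ≅ 0.
  H_2: rank ker ∂_2 − rank ∂_3 = (8 − 7) − 0 = 1, and there is no ∂_3, so H_2 ≅ Z.

H_0 ≅ Z,  H_1 = 0,  H_2 ≅ Z.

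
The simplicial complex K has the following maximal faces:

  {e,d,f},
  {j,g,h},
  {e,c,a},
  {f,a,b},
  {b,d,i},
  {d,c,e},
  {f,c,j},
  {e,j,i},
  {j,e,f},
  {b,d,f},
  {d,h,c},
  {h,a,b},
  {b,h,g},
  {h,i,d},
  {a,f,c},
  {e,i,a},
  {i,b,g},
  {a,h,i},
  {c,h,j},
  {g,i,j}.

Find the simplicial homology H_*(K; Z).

H_0 = Z,  H_1 = Z ⊕ Z_2,  H_2 = 0.

We work with the vertex ordering a < b < c < d < e < f < g < h < i < j. The simplices of K, each written with vertices in increasing order, are:

  0-simplices (10): a, b, c, d, e, f, g, h, i, j
  1-simplices (30): ab, ac, ae, af, ah, ai, bd, bf, bg, bh, bi, cd, ce, cf, ch, cj, de, df, dh, di, ef, ei, ej, fj, gh, gi, gj, hi, hj, ij
  2-simplices (20): abf, abh, ace, acf, aei, ahi, bdf, bdi, bgh, bgi, cde, cdh, cfj, chj, def, dhi, efj, eij, ghj, gij

giving chain groups C_0 ≅ Z^10, C_1 ≅ Z^30, C_2 ≅ Z^20.

Boundary ∂_1: C_1 → C_0 is given by ∂[p,q] = [q] − [p]. For instance
  ∂fj = j − f.
The resulting 10×30 matrix has rank 9, and its Smith normal form has invariant factors (1,1,1,1,1,1,1,1,1).

Boundary ∂_2: C_2 → C_1 acts by ∂[p,q,r] = [q,r] − [p,r] + [p,q]. For instance
  ∂chj = hj − cj + ch,
  ∂gij = ij − gj + gi.
The 30×20 boundary matrix has rank 20 and Smith normal form diag(1,1,1,1,1,1,1,1,1,1,1,1,1,1,1,1,1,1,1,2).

From H_k ≅ ker(∂_k) / im(∂_{k+1}) we obtain:

  H_0: rank C_0 − rank ∂_1 = 10 − 9 = 1, and the invariant factors of ∂_1 are all 1, so H_0 ≅ Z.
  H_1: rank ker ∂_1 − rank ∂_2 = (30 − 9) − 20 = 1, and ∂_2 has invariant factor 2 > 1, so H_1 ≅ Z ⊕ Z_2.
  H_2: rank ker ∂_2 − rank ∂_3 = (20 − 20) − 0 = 0, and there is no ∂_3, so H_2 ≅ 0.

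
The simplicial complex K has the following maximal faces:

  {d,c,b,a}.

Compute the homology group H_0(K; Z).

H_0 ≅ Z.

Take the total order a < b < c < d on the vertex set. Then K (dimension 3) consists of the simplices:

  0-simplices (4): a, b, c, d
  1-simplices (6): ab, ac, ad, bc, bd, cd
  2-simplices (4): abc, abd, acd, bcd
  3-simplices (1): abcd

giving chain groups C_0 ≅ Z^4, C_1 ≅ Z^6, C_2 ≅ Z^4, C_3 ≅ Z^1.

Boundary ∂_1: C_1 → C_0 maps an edge to its endpoints' difference, ∂[p,q] = q − p.
The resulting 4×6 matrix has rank 3, and its Smith normal form has invariant factors (1,1,1).

Boundary ∂_2: C_2 → C_1 sends each 2-simplex [p,q,r] to [q,r] − [p,r] + [p,q]. For instance
  ∂acd = cd − ad + ac,
  ∂abd = bd − ad + ab.
This gives a 6×4 integer matrix of rank 3; reducing to Smith normal form yields diagonal entries (1,1,1).

∂_3: C_3 → C_2 sends each 3-simplex σ to the alternating sum Σ_i (−1)^i (σ with its i-th vertex removed). For instance
  ∂abcd = bcd − acd + abd − abc.
The 4×1 boundary matrix has rank 1 and Smith normal form diag(1).

Now H_k = ker ∂_k / im ∂_{k+1}, so:

  H_0: rank C_0 − rank ∂_1 = 4 − 3 = 1, and the invariant factors of ∂_1 are all 1, so H_0 ≅ Z.

(K is a triangulation of the 3-simplex.)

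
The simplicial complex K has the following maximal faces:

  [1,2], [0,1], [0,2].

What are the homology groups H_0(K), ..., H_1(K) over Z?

Fix the vertex order 0 < 1 < 2 and write every simplex with vertices in increasing order. Then dim K = 1 and the simplices of K are:

  0-simplices (3): [0], [1], [2]
  1-simplices (3): [0,1], [0,2], [1,2]

giving chain groups C_0 ≅ Z^3, C_1 ≅ Z^3.

∂_1: C_1 → C_0 is given by ∂[p,q] = [q] − [p]. For instance
  ∂[1,2] = [2] − [1].
The 3×3 boundary matrix has rank 2 and Smith normal form diag(1,1).

Now H_k = ker ∂_k / im ∂_{k+1}, so:

  H_0: rank C_0 − rank ∂_1 = 3 − 2 = 1, and the invariant factors of ∂_1 are all 1, so H_0 = Z.
  H_1: rank ker ∂_1 − rank ∂_2 = (3 − 2) − 0 = 1, and there is no ∂_2, so H_1 = Z.

H_0 = Z,  H_1 = Z.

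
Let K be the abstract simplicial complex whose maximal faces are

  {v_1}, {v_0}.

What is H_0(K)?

H_0 ≅ Z^2.

Fix the vertex order v_0 < v_1 and write every simplex with vertices in increasing order. Then dim K = 0 and the simplices of K are:

  0-simplices (2): [v_0], [v_1]

giving chain groups C_0 ≅ Z^2.

From H_k ≅ ker(∂_k) / im(∂_{k+1}) we obtain:

  H_0: rank C_0 − rank ∂_1 = 2 − 0 = 2, and there is no ∂_1, so H_0 = Z^2.

(K is a triangulation of a set of 2 points.)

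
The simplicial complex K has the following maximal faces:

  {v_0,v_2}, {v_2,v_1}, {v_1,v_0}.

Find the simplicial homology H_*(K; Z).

Fix the vertex order v_0 < v_1 < v_2 and write every simplex with vertices in increasing order. Then dim K = 1 and the simplices of K are:

  0-simplices (3): [v_0], [v_1], [v_2]
  1-simplices (3): [v_0,v_1], [v_0,v_2], [v_1,v_2]

so the chain groups are C_0 ≅ Z^3, C_1 ≅ Z^3.

Boundary ∂_1: C_1 → C_0 is given by ∂[p,q] = [q] − [p]. For instance
  ∂[v_1,v_2] = [v_2] − [v_1].
The resulting 3×3 matrix has rank 2, and its Smith normal form has invariant factors (1,1).

From H_k ≅ ker(∂_k) / im(∂_{k+1}) we obtain:

  H_0: rank C_0 − rank ∂_1 = 3 − 2 = 1, and the invariant factors of ∂_1 are all 1, so H_0 ≅ Z.
  H_1: rank ker ∂_1 − rank ∂_2 = (3 − 2) − 0 = 1, and there is no ∂_2, so H_1 ≅ Z.

(K is a triangulation of the circle S^1.)

H_0 ≅ Z,  H_1 ≅ Z.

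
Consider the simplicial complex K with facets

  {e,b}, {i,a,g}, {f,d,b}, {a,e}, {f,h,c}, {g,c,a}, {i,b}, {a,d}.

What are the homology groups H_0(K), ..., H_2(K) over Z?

H_0 ≅ Z,  H_1 ≅ Z^3,  H_2 = 0.

Fix the vertex order a < b < c < d < e < f < g < h < i and write every simplex with vertices in increasing order. Then dim K = 2 and the simplices of K are:

  0-simplices (9): a, b, c, d, e, f, g, h, i
  1-simplices (15): ac, ad, ae, ag, ai, bd, be, bf, bi, cf, cg, ch, df, fh, gi
  2-simplices (4): acg, agi, bdf, cfh

giving chain groups C_0 ≅ Z^9, C_1 ≅ Z^15, C_2 ≅ Z^4.

∂_1: C_1 → C_0 maps an edge to its endpoints' difference, ∂[p,q] = q − p. For instance
  ∂cf = f − c.
As a 9×15 matrix over Z this has rank 8, with invariant factors (1,1,1,1,1,1,1,1).

∂_2: C_2 → C_1 acts by ∂[p,q,r] = [q,r] − [p,r] + [p,q]. For instance
  ∂agi = gi − ai + ag,
  ∂bdf = df − bf + bd.
This gives a 15×4 integer matrix of rank 4; reducing to Smith normal form yields diagonal entries (1,1,1,1).

From H_k ≅ ker(∂_k) / im(∂_{k+1}) we obtain:

  H_0: rank C_0 − rank ∂_1 = 9 − 8 = 1, and the invariant factors of ∂_1 are all 1, so H_0 ≅ Z.
  H_1: rank ker ∂_1 − rank ∂_2 = (15 − 8) − 4 = 3, and the invariant factors of ∂_2 are all 1, so H_1 ≅ Z^3.
  H_2: rank ker ∂_2 − rank ∂_3 = (4 − 4) − 0 = 0, and there is no ∂_3, so H_2 ≅ 0.

As a check, the Euler characteristic is 9 − 15 + 4 = -2, which agrees with 1 − 3 + 0 = -2.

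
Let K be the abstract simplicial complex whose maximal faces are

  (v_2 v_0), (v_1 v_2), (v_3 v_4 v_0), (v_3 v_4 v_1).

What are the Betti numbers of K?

b_0 = 1, b_1 = 1, b_2 = 0.

K has 5 vertices, 7 edges, 2 triangles.
rank ∂_0 = 0, rank ∂_1 = 4 ⇒ b_0 = 5 − 0 − 4 = 1; all invariant factors of ∂_1 are 1 so no torsion. So H_0 ≅ Z.
rank ∂_1 = 4, rank ∂_2 = 2 ⇒ b_1 = 7 − 4 − 2 = 1; all invariant factors of ∂_2 are 1 so no torsion. So H_1 ≅ Z.
rank ∂_2 = 2, rank ∂_3 = 0 ⇒ b_2 = 2 − 2 − 0 = 0. So H_2 ≅ 0.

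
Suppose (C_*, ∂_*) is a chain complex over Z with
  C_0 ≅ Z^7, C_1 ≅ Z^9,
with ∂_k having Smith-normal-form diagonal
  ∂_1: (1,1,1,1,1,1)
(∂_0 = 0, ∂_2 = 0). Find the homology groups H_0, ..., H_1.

H_0: b_0 = 7 − 0 − 6 = 1; torsion from ∂_1 factors > 1: none. So H_0 ≅ Z.
H_1: b_1 = 9 − 6 − 0 = 3; torsion from ∂_2 factors > 1: none. So H_1 ≅ Z^3.

H_0 ≅ Z,  H_1 ≅ Z^3.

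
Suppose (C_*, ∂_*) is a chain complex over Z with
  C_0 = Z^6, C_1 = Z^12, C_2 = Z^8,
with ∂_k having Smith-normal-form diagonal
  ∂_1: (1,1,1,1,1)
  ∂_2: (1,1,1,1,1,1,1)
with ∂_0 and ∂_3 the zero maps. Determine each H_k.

H_0 = Z,  H_1 = 0,  H_2 = Z.

H_0: b_0 = 6 − 0 − 5 = 1; torsion from ∂_1 factors > 1: none. So H_0 = Z.
H_1: b_1 = 12 − 5 − 7 = 0; torsion from ∂_2 factors > 1: none. So H_1 = 0.
H_2: b_2 = 8 − 7 − 0 = 1; torsion from ∂_3 factors > 1: none. So H_2 = Z.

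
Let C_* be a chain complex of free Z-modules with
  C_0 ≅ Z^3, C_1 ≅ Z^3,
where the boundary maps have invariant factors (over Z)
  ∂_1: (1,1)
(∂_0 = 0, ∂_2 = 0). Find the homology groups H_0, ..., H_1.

H_0 ≅ Z,  H_1 ≅ Z.

H_0: b_0 = 3 − 0 − 2 = 1; torsion from ∂_1 factors > 1: none. So H_0 ≅ Z.
H_1: b_1 = 3 − 2 − 0 = 1; torsion from ∂_2 factors > 1: none. So H_1 ≅ Z.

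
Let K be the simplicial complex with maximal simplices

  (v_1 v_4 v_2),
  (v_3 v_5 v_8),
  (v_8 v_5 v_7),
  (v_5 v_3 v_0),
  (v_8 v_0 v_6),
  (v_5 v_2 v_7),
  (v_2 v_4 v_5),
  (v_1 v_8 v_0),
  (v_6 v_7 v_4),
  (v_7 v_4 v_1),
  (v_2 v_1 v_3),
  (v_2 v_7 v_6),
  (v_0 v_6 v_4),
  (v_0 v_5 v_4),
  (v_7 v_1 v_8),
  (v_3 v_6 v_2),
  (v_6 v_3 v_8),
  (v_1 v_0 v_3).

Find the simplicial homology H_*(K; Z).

H_0 = Z,  H_1 = Z × Z/2,  H_2 = 0.

Order the vertices as v_0 < v_1 < v_2 < v_3 < v_4 < v_5 < v_6 < v_7 < v_8. Listing each simplex with vertices in this order, K has dimension 2 with simplices:

  0-simplices (9): [v_0], [v_1], [v_2], [v_3], [v_4], [v_5], [v_6], [v_7], [v_8]
  1-simplices (27): (27 of them)
  2-simplices (18): (18 of them)

giving chain groups C_0 ≅ Z^9, C_1 ≅ Z^27, C_2 ≅ Z^18.

∂_1: C_1 → C_0 sends each edge [p,q] (with p < q) to q − p.
As a 9×27 matrix over Z this has rank 8, with invariant factors (1,1,1,1,1,1,1,1).

∂_2: C_2 → C_1 acts by ∂[p,q,r] = [q,r] − [p,r] + [p,q]. For instance
  ∂[v_1,v_4,v_7] = [v_4,v_7] − [v_1,v_7] + [v_1,v_4],
  ∂[v_0,v_6,v_8] = [v_6,v_8] − [v_0,v_8] + [v_0,v_6].
The resulting 27×18 matrix has rank 18, and its Smith normal form has invariant factors (1,1,1,1,1,1,1,1,1,1,1,1,1,1,1,1,1,2).

From H_k ≅ ker(∂_k) / im(∂_{k+1}) we obtain:

  H_0: rank C_0 − rank ∂_1 = 9 − 8 = 1, and the invariant factors of ∂_1 are all 1, so H_0 ≅ Z.
  H_1: rank ker ∂_1 − rank ∂_2 = (27 − 8) − 18 = 1, and ∂_2 has invariant factor 2 > 1, so H_1 ≅ Z × Z/2.
  H_2: rank ker ∂_2 − rank ∂_3 = (18 − 18) − 0 = 0, and there is no ∂_3, so H_2 ≅ 0.

As a check, the Euler characteristic is 9 − 27 + 18 = 0, which agrees with 1 − 1 + 0 = 0.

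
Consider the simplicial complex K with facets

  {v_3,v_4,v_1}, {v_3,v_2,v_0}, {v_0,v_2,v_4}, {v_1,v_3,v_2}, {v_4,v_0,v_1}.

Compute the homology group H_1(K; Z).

H_1 ≅ Z.

K has 5 vertices, 10 edges, 5 triangles.
rank ∂_1 = 4, rank ∂_2 = 5 ⇒ b_1 = 10 − 4 − 5 = 1; all invariant factors of ∂_2 are 1 so no torsion. So H_1 ≅ Z.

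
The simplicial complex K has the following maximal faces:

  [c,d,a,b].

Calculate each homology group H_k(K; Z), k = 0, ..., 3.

H_0 ≅ Z,  H_1 = 0,  H_2 = 0,  H_3 = 0.

Fix the vertex order a < b < c < d and write every simplex with vertices in increasing order. Then dim K = 3 and the simplices of K are:

  0-simplices (4): a, b, c, d
  1-simplices (6): ab, ac, ad, bc, bd, cd
  2-simplices (4): abc, abd, acd, bcd
  3-simplices (1): abcd

Hence C_0 ≅ Z^4, C_1 ≅ Z^6, C_2 ≅ Z^4, C_3 ≅ Z^1.

Boundary ∂_1: C_1 → C_0 sends each edge [p,q] (with p < q) to q − p. For instance
  ∂ad = d − a.
This gives a 4×6 integer matrix of rank 3; reducing to Smith normal form yields diagonal entries (1,1,1).

Boundary ∂_2: C_2 → C_1 acts by ∂[p,q,r] = [q,r] − [p,r] + [p,q]. For instance
  ∂acd = cd − ad + ac,
  ∂abd = bd − ad + ab.
The resulting 6×4 matrix has rank 3, and its Smith normal form has invariant factors (1,1,1).

Boundary ∂_3: C_3 → C_2 sends each 3-simplex σ to the alternating sum Σ_i (−1)^i (σ with its i-th vertex removed). For instance
  ∂abcd = bcd − acd + abd − abc.
As a 4×1 matrix over Z this has rank 1, with invariant factors (1).

Computing H_k = (kernel of ∂_k) / (image of ∂_{k+1}):

  H_0: rank C_0 − rank ∂_1 = 4 − 3 = 1, and the invariant factors of ∂_1 are all 1, so H_0 = Z.
  H_1: rank ker ∂_1 − rank ∂_2 = (6 − 3) − 3 = 0, and the invariant factors of ∂_2 are all 1, so H_1 = 0.
  H_2: rank ker ∂_2 − rank ∂_3 = (4 − 3) − 1 = 0, and the invariant factors of ∂_3 are all 1, so H_2 = 0.
  H_3: rank ker ∂_3 − rank ∂_4 = (1 − 1) − 0 = 0, and there is no ∂_4, so H_3 = 0.

(K is a triangulation of the 3-simplex.)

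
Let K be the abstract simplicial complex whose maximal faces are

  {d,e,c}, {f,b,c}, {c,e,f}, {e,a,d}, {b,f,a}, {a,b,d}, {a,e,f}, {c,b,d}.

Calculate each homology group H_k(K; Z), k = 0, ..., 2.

Take the total order a < b < c < d < e < f on the vertex set. Then K (dimension 2) consists of the simplices:

  0-simplices (6): a, b, c, d, e, f
  1-simplices (12): ab, ad, ae, af, bc, bd, bf, cd, ce, cf, de, ef
  2-simplices (8): abd, abf, ade, aef, bcd, bcf, cde, cef

giving chain groups C_0 ≅ Z^6, C_1 ≅ Z^12, C_2 ≅ Z^8.

Boundary ∂_1: C_1 → C_0 maps an edge to its endpoints' difference, ∂[p,q] = q − p. For instance
  ∂ad = d − a.
The 6×12 boundary matrix has rank 5 and Smith normal form diag(1,1,1,1,1).

∂_2: C_2 → C_1 acts by ∂[p,q,r] = [q,r] − [p,r] + [p,q]. For instance
  ∂ade = de − ae + ad,
  ∂abd = bd − ad + ab.
The 12×8 boundary matrix has rank 7 and Smith normal form diag(1,1,1,1,1,1,1).

From H_k ≅ ker(∂_k) / im(∂_{k+1}) we obtain:

  H_0: rank C_0 − rank ∂_1 = 6 − 5 = 1, and the invariant factors of ∂_1 are all 1, so H_0 ≅ Z.
  H_1: rank ker ∂_1 − rank ∂_2 = (12 − 5) − 7 = 0, and the invariant factors of ∂_2 are all 1, so H_1 ≅ 0.
  H_2: rank ker ∂_2 − rank ∂_3 = (8 − 7) − 0 = 1, and there is no ∂_3, so H_2 ≅ Z.

H_0 = Z,  H_1 = 0,  H_2 = Z.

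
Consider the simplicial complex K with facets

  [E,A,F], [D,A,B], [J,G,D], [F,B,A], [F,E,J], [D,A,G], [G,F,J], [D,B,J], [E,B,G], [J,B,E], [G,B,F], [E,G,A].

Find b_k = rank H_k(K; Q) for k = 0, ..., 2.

b_0 = 1, b_1 = 0, b_2 = 0.

Take the total order A < B < D < E < F < G < J on the vertex set. Then K (dimension 2) consists of the simplices:

  0-simplices (7): A, B, D, E, F, G, J
  1-simplices (18): AB, AD, AE, AF, AG, BD, BE, BF, BG, BJ, DG, DJ, EF, EG, EJ, FG, FJ, GJ
  2-simplices (12): ABD, ABF, ADG, AEF, AEG, BDJ, BEG, BEJ, BFG, DGJ, EFJ, FGJ

so the chain groups are C_0 ≅ Z^7, C_1 ≅ Z^18, C_2 ≅ Z^12.

Boundary ∂_1: C_1 → C_0 sends each edge [p,q] (with p < q) to q − p.
The 7×18 boundary matrix has rank 6 and Smith normal form diag(1,1,1,1,1,1).

The boundary map ∂_2: C_2 → C_1 maps a triangle to the signed sum of its edges. For instance
  ∂FGJ = GJ − FJ + FG,
  ∂ABD = BD − AD + AB.
This gives a 18×12 integer matrix of rank 12; reducing to Smith normal form yields diagonal entries (1,1,1,1,1,1,1,1,1,1,1,2).

From H_k ≅ ker(∂_k) / im(∂_{k+1}) we obtain:

  H_0: rank C_0 − rank ∂_1 = 7 − 6 = 1, and the invariant factors of ∂_1 are all 1, so H_0 ≅ Z.
  H_1: rank ker ∂_1 − rank ∂_2 = (18 − 6) − 12 = 0, and ∂_2 has invariant factor 2 > 1, so H_1 ≅ Z/2Z.
  H_2: rank ker ∂_2 − rank ∂_3 = (12 − 12) − 0 = 0, and there is no ∂_3, so H_2 ≅ 0.

As a check, the Euler characteristic is 7 − 18 + 12 = 1, which agrees with 1 − 0 + 0 = 1.
(K is a triangulation of the real projective plane RP^2.)

Hence the Betti numbers are b_0 = 1, b_1 = 0, b_2 = 0.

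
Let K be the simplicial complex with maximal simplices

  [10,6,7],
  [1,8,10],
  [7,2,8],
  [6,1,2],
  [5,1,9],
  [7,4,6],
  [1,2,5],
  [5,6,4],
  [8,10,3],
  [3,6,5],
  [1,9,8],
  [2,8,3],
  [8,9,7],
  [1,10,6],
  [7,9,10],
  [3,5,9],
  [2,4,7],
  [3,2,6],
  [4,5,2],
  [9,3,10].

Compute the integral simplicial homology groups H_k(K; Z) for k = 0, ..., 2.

H_0 = Z,  H_1 = Z ⊕ Z/2Z,  H_2 = 0.

Order the vertices as 1 < 2 < 3 < 4 < 5 < 6 < 7 < 8 < 9 < 10. Listing each simplex with vertices in this order, K has dimension 2 with simplices:

  0-simplices (10): [1], [2], [3], [4], [5], [6], [7], [8], [9], [10]
  1-simplices (30): (30 of them)
  2-simplices (20): (20 of them)

Hence C_0 ≅ Z^10, C_1 ≅ Z^30, C_2 ≅ Z^20.

Boundary ∂_1: C_1 → C_0 is given by ∂[p,q] = [q] − [p].
As a 10×30 matrix over Z this has rank 9, with invariant factors (1,1,1,1,1,1,1,1,1).

The boundary map ∂_2: C_2 → C_1 maps a triangle to the signed sum of its edges. For instance
  ∂[2,4,5] = [4,5] − [2,5] + [2,4],
  ∂[3,5,6] = [5,6] − [3,6] + [3,5].
This gives a 30×20 integer matrix of rank 20; reducing to Smith normal form yields diagonal entries (1,1,1,1,1,1,1,1,1,1,1,1,1,1,1,1,1,1,1,2).

Now H_k = ker ∂_k / im ∂_{k+1}, so:

  H_0: rank C_0 − rank ∂_1 = 10 − 9 = 1, and the invariant factors of ∂_1 are all 1, so H_0 = Z.
  H_1: rank ker ∂_1 − rank ∂_2 = (30 − 9) − 20 = 1, and ∂_2 has invariant factor 2 > 1, so H_1 = Z ⊕ Z/2Z.
  H_2: rank ker ∂_2 − rank ∂_3 = (20 − 20) − 0 = 0, and there is no ∂_3, so H_2 = 0.

(K is a triangulation of the Klein bottle.)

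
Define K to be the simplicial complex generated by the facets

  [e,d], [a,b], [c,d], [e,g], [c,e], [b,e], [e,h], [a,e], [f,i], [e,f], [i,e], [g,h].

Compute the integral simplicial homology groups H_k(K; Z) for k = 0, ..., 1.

K has 9 vertices, 12 edges.
rank ∂_0 = 0, rank ∂_1 = 8 ⇒ b_0 = 9 − 0 − 8 = 1; all invariant factors of ∂_1 are 1 so no torsion. So H_0 = Z.
rank ∂_1 = 8, rank ∂_2 = 0 ⇒ b_1 = 12 − 8 − 0 = 4. So H_1 = Z^4.

H_0 = Z,  H_1 = Z^4.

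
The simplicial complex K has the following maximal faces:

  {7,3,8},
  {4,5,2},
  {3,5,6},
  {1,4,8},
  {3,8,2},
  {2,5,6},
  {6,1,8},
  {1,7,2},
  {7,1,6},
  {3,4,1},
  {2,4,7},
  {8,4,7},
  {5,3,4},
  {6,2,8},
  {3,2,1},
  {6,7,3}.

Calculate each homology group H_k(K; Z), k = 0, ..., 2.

H_0 = Z,  H_1 = Z^2,  H_2 = Z.

K has 8 vertices, 24 edges, 16 triangles.
rank ∂_0 = 0, rank ∂_1 = 7 ⇒ b_0 = 8 − 0 − 7 = 1; all invariant factors of ∂_1 are 1 so no torsion. So H_0 ≅ Z.
rank ∂_1 = 7, rank ∂_2 = 15 ⇒ b_1 = 24 − 7 − 15 = 2; all invariant factors of ∂_2 are 1 so no torsion. So H_1 ≅ Z^2.
rank ∂_2 = 15, rank ∂_3 = 0 ⇒ b_2 = 16 − 15 − 0 = 1. So H_2 ≅ Z.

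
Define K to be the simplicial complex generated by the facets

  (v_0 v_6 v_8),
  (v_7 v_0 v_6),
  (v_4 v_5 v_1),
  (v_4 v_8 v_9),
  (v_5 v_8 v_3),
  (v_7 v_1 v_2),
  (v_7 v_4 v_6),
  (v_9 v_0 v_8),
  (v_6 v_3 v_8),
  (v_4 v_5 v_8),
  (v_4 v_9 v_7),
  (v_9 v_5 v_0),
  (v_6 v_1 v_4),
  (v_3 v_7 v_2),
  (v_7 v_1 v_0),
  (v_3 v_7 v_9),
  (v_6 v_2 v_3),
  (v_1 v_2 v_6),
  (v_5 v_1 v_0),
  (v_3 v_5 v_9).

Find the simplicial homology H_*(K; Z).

H_0 = Z,  H_1 = Z ⊕ Z/2,  H_2 = 0.

Order the vertices as v_0 < v_1 < v_2 < v_3 < v_4 < v_5 < v_6 < v_7 < v_8 < v_9. Listing each simplex with vertices in this order, K has dimension 2 with simplices:

  0-simplices (10): [v_0], [v_1], [v_2], [v_3], [v_4], [v_5], [v_6], [v_7], [v_8], [v_9]
  1-simplices (30): (30 of them)
  2-simplices (20): (20 of them)

so the chain groups are C_0 ≅ Z^10, C_1 ≅ Z^30, C_2 ≅ Z^20.

∂_1: C_1 → C_0 maps an edge to its endpoints' difference, ∂[p,q] = q − p. For instance
  ∂[v_6,v_7] = [v_7] − [v_6].
The 10×30 boundary matrix has rank 9 and Smith normal form diag(1,1,1,1,1,1,1,1,1).

∂_2: C_2 → C_1 maps a triangle to the signed sum of its edges. For instance
  ∂[v_3,v_6,v_8] = [v_6,v_8] − [v_3,v_8] + [v_3,v_6],
  ∂[v_0,v_6,v_7] = [v_6,v_7] − [v_0,v_7] + [v_0,v_6].
As a 30×20 matrix over Z this has rank 20, with invariant factors (1,1,1,1,1,1,1,1,1,1,1,1,1,1,1,1,1,1,1,2).

From H_k ≅ ker(∂_k) / im(∂_{k+1}) we obtain:

  H_0: rank C_0 − rank ∂_1 = 10 − 9 = 1, and the invariant factors of ∂_1 are all 1, so H_0 ≅ Z.
  H_1: rank ker ∂_1 − rank ∂_2 = (30 − 9) − 20 = 1, and ∂_2 has invariant factor 2 > 1, so H_1 ≅ Z ⊕ Z/2.
  H_2: rank ker ∂_2 − rank ∂_3 = (20 − 20) − 0 = 0, and there is no ∂_3, so H_2 ≅ 0.

(K is a triangulation of the Klein bottle.)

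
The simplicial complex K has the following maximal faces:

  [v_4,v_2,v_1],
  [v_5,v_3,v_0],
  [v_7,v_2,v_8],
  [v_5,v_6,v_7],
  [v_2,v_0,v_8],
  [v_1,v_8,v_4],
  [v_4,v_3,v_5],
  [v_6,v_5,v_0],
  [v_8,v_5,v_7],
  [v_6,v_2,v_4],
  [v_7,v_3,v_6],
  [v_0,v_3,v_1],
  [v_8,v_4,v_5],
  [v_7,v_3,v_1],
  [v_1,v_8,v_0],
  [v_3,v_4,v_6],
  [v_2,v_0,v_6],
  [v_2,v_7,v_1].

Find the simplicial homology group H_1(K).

H_1 ≅ Z ⊕ Z_2.

We work with the vertex ordering v_0 < v_1 < v_2 < v_3 < v_4 < v_5 < v_6 < v_7 < v_8. The simplices of K, each written with vertices in increasing order, are:

  0-simplices (9): [v_0], [v_1], [v_2], [v_3], [v_4], [v_5], [v_6], [v_7], [v_8]
  1-simplices (27): (27 of them)
  2-simplices (18): (18 of them)

Hence C_0 ≅ Z^9, C_1 ≅ Z^27, C_2 ≅ Z^18.

Boundary ∂_1: C_1 → C_0 maps an edge to its endpoints' difference, ∂[p,q] = q − p. For instance
  ∂[v_0,v_8] = [v_8] − [v_0].
The 9×27 boundary matrix has rank 8 and Smith normal form diag(1,1,1,1,1,1,1,1).

The boundary map ∂_2: C_2 → C_1 acts by ∂[p,q,r] = [q,r] − [p,r] + [p,q]. For instance
  ∂[v_3,v_4,v_5] = [v_4,v_5] − [v_3,v_5] + [v_3,v_4],
  ∂[v_1,v_3,v_7] = [v_3,v_7] − [v_1,v_7] + [v_1,v_3].
As a 27×18 matrix over Z this has rank 18, with invariant factors (1,1,1,1,1,1,1,1,1,1,1,1,1,1,1,1,1,2).

Now H_k = ker ∂_k / im ∂_{k+1}, so:

  H_1: rank ker ∂_1 − rank ∂_2 = (27 − 8) − 18 = 1, and ∂_2 has invariant factor 2 > 1, so H_1 = Z ⊕ Z_2.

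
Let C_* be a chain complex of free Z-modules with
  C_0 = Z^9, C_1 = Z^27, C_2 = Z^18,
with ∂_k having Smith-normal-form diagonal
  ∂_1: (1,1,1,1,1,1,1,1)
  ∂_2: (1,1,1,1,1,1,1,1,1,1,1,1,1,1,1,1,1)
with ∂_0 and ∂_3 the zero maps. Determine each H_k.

H_0 ≅ Z,  H_1 ≅ Z^2,  H_2 ≅ Z.

H_0: b_0 = 9 − 0 − 8 = 1; torsion from ∂_1 factors > 1: none. So H_0 ≅ Z.
H_1: b_1 = 27 − 8 − 17 = 2; torsion from ∂_2 factors > 1: none. So H_1 ≅ Z^2.
H_2: b_2 = 18 − 17 − 0 = 1; torsion from ∂_3 factors > 1: none. So H_2 ≅ Z.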